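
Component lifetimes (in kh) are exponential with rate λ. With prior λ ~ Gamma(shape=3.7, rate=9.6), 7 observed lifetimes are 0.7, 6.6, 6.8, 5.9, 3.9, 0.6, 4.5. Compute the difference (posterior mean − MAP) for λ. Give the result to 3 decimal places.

0.026

Σ times = 29.0. Posterior: Gamma(shape = 3.7+7 = 10.7, rate = 9.6+29.0 = 38.6).
Mode = (α−1)/β = 9.7/38.6 = 0.251.
Mean = α/β = 10.7/38.6 = 0.277.
Difference = 0.277 − 0.251 = 0.026.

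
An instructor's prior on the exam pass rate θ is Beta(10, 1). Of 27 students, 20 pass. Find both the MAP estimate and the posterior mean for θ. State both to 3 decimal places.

Posterior: Beta(10+20, 1+7) = Beta(30, 8).
Mode = (30−1)/(30+8−2) = 29/36 = 0.806.
Mean = 30/(30+8) = 30/38 = 0.789.

MAP = 0.806; posterior mean = 0.789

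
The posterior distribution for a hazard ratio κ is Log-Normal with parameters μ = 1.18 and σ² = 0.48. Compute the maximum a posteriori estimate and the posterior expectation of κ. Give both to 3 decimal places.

κ_MAP = 2.014, E[κ|data] = 4.137

Mode = exp(μ − σ²) = exp(0.70) = 2.014.
Mean = exp(μ + σ²/2) = exp(1.420) = 4.137.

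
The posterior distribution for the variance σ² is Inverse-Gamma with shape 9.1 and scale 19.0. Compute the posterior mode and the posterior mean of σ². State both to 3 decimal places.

Mode = β/(α+1) = 19.0/10.1 = 1.881.
Mean = β/(α−1) = 19.0/8.1 = 2.346.

MAP = 1.881, posterior mean = 2.346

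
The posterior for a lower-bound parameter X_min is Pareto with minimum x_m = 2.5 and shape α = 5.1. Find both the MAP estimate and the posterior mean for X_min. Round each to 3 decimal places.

The Pareto density is strictly decreasing on [x_m, ∞), so the mode is x_m = 2.500.
Mean = α·x_m/(α−1) = 5.1·2.5/4.1 = 3.110.

X_min_MAP = 2.500, E[X_min|data] = 3.110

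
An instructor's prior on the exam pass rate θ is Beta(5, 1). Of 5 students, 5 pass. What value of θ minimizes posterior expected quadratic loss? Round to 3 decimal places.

0.909

Posterior: Beta(5+5, 1+0) = Beta(10, 1).
Since β = 1 ≤ 1 and α > 1, the Beta density is monotone increasing on [0,1]; the mode is at 1.
Mean = 10/(10+1) = 0.909.
Quadratic loss ⇒ the optimal estimator is the posterior mean.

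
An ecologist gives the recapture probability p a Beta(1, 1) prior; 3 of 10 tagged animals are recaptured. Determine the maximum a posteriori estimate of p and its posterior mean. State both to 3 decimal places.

MAP: 0.300. Posterior mean: 0.333.

Posterior: Beta(1+3, 1+7) = Beta(4, 8).
Mode = (4−1)/(4+8−2) = 3/10 = 0.300.
With a flat prior the MAP equals the MLE, 3/10.
Mean = 4/(4+8) = 4/12 = 0.333.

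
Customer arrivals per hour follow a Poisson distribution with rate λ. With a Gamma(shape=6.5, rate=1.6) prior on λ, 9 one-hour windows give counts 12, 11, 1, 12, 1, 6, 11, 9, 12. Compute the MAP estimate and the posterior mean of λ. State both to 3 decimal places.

Σ counts = 75. Posterior: Gamma(shape = 6.5+75 = 81.5, rate = 1.6+9 = 10.6).
Mode = (α−1)/β = 80.5/10.6 = 7.594.
Mean = α/β = 81.5/10.6 = 7.689.

MAP: 7.594. Posterior mean: 7.689.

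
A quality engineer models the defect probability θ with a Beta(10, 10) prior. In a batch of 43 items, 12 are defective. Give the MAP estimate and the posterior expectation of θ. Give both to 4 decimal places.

θ_MAP = 0.3443, E[θ|data] = 0.3492

Posterior: Beta(10+12, 10+31) = Beta(22, 41).
Mode = (22−1)/(22+41−2) = 21/61 = 0.3443.
Mean = 22/(22+41) = 22/63 = 0.3492.
Mean > mode: the posterior has a right tail.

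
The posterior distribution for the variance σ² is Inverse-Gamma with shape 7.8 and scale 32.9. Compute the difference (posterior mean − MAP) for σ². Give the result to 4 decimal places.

1.0996

Mode = β/(α+1) = 32.9/8.8 = 3.7386.
Mean = β/(α−1) = 32.9/6.8 = 4.8382.
Difference = 4.8382 − 3.7386 = 1.0996.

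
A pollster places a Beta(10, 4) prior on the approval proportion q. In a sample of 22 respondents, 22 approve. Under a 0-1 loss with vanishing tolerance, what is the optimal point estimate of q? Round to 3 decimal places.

Posterior: Beta(10+22, 4+0) = Beta(32, 4).
Mode = (32−1)/(32+4−2) = 31/34 = 0.912.
Mean = 32/(32+4) = 32/36 = 0.889.
This is the posterior mode — the MAP estimate.

0.912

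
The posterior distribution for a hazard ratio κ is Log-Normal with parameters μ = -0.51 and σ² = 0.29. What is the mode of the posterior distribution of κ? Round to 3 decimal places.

0.449

Mode = exp(μ − σ²) = exp(-0.80) = 0.449.
Mean = exp(μ + σ²/2) = exp(-0.365) = 0.694.
This is the posterior mode — the MAP estimate.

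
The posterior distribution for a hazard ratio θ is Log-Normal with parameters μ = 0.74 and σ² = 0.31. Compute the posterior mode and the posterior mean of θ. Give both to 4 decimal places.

Mode = exp(μ − σ²) = exp(0.43) = 1.5373.
Mean = exp(μ + σ²/2) = exp(0.895) = 2.4473.

MAP = 1.5373, posterior mean = 2.4473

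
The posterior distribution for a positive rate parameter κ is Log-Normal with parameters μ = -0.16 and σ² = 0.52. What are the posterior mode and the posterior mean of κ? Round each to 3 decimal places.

Mode = exp(μ − σ²) = exp(-0.68) = 0.507.
Mean = exp(μ + σ²/2) = exp(0.100) = 1.105.
Mean > mode: the posterior has a right tail.

MAP = 0.507, posterior mean = 1.105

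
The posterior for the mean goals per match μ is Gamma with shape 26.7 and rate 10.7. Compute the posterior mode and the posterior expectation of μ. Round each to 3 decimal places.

MAP: 2.402. Posterior mean: 2.495.

Mode = (α−1)/β = 25.7/10.7 = 2.402.
Mean = α/β = 26.7/10.7 = 2.495.
Right-skewed posterior ⇒ mode < mean.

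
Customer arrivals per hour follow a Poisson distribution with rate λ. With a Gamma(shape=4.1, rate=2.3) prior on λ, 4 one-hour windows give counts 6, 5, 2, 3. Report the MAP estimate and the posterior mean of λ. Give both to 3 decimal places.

MAP = 3.032, posterior mean = 3.190

Σ counts = 16. Posterior: Gamma(shape = 4.1+16 = 20.1, rate = 2.3+4 = 6.3).
Mode = (α−1)/β = 19.1/6.3 = 3.032.
Mean = α/β = 20.1/6.3 = 3.190.
Right-skewed posterior ⇒ mode < mean.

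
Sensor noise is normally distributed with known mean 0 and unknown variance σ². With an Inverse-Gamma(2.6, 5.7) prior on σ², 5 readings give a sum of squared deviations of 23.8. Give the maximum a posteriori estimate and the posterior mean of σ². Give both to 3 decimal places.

maximum a posteriori estimate = 2.885, posterior mean = 4.293

Posterior: Inverse-Gamma(shape = 2.6+5/2 = 5.1, scale = 5.7+23.8/2 = 17.6).
Mode = β/(α+1) = 17.6/6.1 = 2.885.
Mean = β/(α−1) = 17.6/4.1 = 4.293.
The posterior is right-skewed, so the mean exceeds the mode.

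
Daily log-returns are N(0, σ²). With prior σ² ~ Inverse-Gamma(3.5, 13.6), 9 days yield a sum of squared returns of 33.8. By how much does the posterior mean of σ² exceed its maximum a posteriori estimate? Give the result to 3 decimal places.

0.968

Posterior: Inverse-Gamma(shape = 3.5+9/2 = 8.0, scale = 13.6+33.8/2 = 30.5).
Mode = β/(α+1) = 30.5/9.0 = 3.389.
Mean = β/(α−1) = 30.5/7.0 = 4.357.
Difference = 4.357 − 3.389 = 0.968.
The posterior is right-skewed, so the mean exceeds the mode.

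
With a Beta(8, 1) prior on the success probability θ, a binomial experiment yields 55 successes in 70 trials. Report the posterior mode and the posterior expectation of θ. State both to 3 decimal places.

MAP = 0.805, posterior mean = 0.797

Posterior: Beta(8+55, 1+15) = Beta(63, 16).
Mode = (63−1)/(63+16−2) = 62/77 = 0.805.
Mean = 63/(63+16) = 63/79 = 0.797.
Mode > mean: the posterior has a left tail.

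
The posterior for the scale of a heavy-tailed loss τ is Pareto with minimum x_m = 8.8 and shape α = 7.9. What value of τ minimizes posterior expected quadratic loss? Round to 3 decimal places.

10.075

The Pareto density is strictly decreasing on [x_m, ∞), so the mode is x_m = 8.800.
Mean = α·x_m/(α−1) = 7.9·8.8/6.9 = 10.075.
Quadratic loss ⇒ the optimal estimator is the posterior mean.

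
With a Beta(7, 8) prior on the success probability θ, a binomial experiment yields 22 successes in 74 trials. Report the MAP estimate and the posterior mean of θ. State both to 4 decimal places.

MAP = 0.3218; posterior mean = 0.3258

Posterior: Beta(7+22, 8+52) = Beta(29, 60).
Mode = (29−1)/(29+60−2) = 28/87 = 0.3218.
Mean = 29/(29+60) = 29/89 = 0.3258.
Mean > mode: the posterior has a right tail.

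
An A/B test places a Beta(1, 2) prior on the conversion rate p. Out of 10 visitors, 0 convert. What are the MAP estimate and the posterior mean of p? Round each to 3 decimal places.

Posterior: Beta(1+0, 2+10) = Beta(1, 12).
Since α = 1 ≤ 1 and β > 1, the Beta density is monotone decreasing on [0,1]; the mode is at 0.
Mean = 1/(1+12) = 0.077.

MAP estimate = 0.000, posterior mean = 0.077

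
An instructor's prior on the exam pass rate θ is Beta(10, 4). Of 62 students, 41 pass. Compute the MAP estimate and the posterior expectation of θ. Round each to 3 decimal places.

MAP = 0.676, posterior mean = 0.671

Posterior: Beta(10+41, 4+21) = Beta(51, 25).
Mode = (51−1)/(51+25−2) = 50/74 = 0.676.
Mean = 51/(51+25) = 51/76 = 0.671.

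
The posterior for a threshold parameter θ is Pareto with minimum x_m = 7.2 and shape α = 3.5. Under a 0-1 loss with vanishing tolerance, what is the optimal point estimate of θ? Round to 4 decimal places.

7.2000

The Pareto density is strictly decreasing on [x_m, ∞), so the mode is x_m = 7.2000.
Mean = α·x_m/(α−1) = 3.5·7.2/2.5 = 10.0800.
This is the posterior mode — the MAP estimate.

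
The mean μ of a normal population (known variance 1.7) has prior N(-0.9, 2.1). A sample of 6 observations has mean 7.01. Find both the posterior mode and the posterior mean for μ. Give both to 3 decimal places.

MAP = 6.070; posterior mean = 6.070

Posterior for μ is Normal. Precision-weighted mean: (1/2.1·-0.9 + 6/1.7·7.01) / (1/2.1 + 6/1.7) = 6.070.
A Normal posterior is symmetric, so mode = mean.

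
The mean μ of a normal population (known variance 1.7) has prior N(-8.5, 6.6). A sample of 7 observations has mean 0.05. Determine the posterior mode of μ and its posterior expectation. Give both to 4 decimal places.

MAP: -0.2534. Posterior mean: -0.2534.

Posterior for μ is Normal. Precision-weighted mean: (1/6.6·-8.5 + 7/1.7·0.05) / (1/6.6 + 7/1.7) = -0.2534.
A Normal posterior is symmetric, so mode = mean.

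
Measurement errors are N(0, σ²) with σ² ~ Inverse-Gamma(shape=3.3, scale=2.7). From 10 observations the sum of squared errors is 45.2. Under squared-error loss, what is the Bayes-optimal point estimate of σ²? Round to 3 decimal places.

Posterior: Inverse-Gamma(shape = 3.3+10/2 = 8.3, scale = 2.7+45.2/2 = 25.3).
Mode = β/(α+1) = 25.3/9.3 = 2.720.
Mean = β/(α−1) = 25.3/7.3 = 3.466.
Squared-error loss ⇒ the optimal estimator is the posterior mean.

3.466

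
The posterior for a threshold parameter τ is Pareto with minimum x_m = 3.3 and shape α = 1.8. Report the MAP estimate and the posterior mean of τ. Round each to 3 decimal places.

The Pareto density is strictly decreasing on [x_m, ∞), so the mode is x_m = 3.300.
Mean = α·x_m/(α−1) = 1.8·3.3/0.8 = 7.425.
Mean > mode: the posterior has a right tail.

τ_MAP = 3.300, E[τ|data] = 7.425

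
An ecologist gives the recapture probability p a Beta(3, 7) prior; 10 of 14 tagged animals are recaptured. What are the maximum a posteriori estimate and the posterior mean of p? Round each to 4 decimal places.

Posterior: Beta(3+10, 7+4) = Beta(13, 11).
Mode = (13−1)/(13+11−2) = 12/22 = 0.5455.
Mean = 13/(13+11) = 13/24 = 0.5417.

MAP = 0.5455, posterior mean = 0.5417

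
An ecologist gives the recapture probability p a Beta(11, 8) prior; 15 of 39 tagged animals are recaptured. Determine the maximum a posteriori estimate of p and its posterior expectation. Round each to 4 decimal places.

MAP = 0.4464, posterior mean = 0.4483

Posterior: Beta(11+15, 8+24) = Beta(26, 32).
Mode = (26−1)/(26+32−2) = 25/56 = 0.4464.
Mean = 26/(26+32) = 26/58 = 0.4483.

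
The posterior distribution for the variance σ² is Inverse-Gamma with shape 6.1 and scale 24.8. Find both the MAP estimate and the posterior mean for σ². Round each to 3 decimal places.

Mode = β/(α+1) = 24.8/7.1 = 3.493.
Mean = β/(α−1) = 24.8/5.1 = 4.863.
The mean is pulled above the mode by the posterior's right skew.

MAP = 3.493; posterior mean = 4.863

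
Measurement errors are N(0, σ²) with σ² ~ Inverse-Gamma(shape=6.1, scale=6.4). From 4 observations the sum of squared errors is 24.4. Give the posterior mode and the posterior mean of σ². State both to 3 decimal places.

Posterior: Inverse-Gamma(shape = 6.1+4/2 = 8.1, scale = 6.4+24.4/2 = 18.6).
Mode = β/(α+1) = 18.6/9.1 = 2.044.
Mean = β/(α−1) = 18.6/7.1 = 2.620.
Mean > mode: the posterior has a right tail.

MAP = 2.044, posterior mean = 2.620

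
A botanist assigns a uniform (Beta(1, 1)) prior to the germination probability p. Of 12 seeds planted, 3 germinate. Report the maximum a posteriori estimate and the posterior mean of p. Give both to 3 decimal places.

MAP = 0.250; posterior mean = 0.286

Posterior: Beta(1+3, 1+9) = Beta(4, 10).
Mode = (4−1)/(4+10−2) = 3/12 = 0.250.
Mean = 4/(4+10) = 4/14 = 0.286.
The mean is pulled above the mode by the posterior's right skew.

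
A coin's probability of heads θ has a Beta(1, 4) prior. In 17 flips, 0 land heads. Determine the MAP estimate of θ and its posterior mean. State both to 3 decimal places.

MAP: 0.000. Posterior mean: 0.045.

Posterior: Beta(1+0, 4+17) = Beta(1, 21).
Since α = 1 ≤ 1 and β > 1, the Beta density is monotone decreasing on [0,1]; the mode is at 0.
Mean = 1/(1+21) = 0.045.
The posterior is right-skewed, so the mean exceeds the mode.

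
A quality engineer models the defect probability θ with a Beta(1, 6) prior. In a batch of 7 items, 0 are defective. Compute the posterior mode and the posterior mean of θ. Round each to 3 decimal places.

posterior mode = 0.000, posterior mean = 0.071

Posterior: Beta(1+0, 6+7) = Beta(1, 13).
Since α = 1 ≤ 1 and β > 1, the Beta density is monotone decreasing on [0,1]; the mode is at 0.
Mean = 1/(1+13) = 0.071.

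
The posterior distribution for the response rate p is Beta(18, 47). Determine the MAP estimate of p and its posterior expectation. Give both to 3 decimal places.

Mode = (18−1)/(18+47−2) = 17/63 = 0.270.
Mean = 18/(18+47) = 18/65 = 0.277.

MAP = 0.270, posterior mean = 0.277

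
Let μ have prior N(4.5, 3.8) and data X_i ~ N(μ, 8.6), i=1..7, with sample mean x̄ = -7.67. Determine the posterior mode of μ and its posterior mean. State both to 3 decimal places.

MAP: -4.697. Posterior mean: -4.697.

Posterior for μ is Normal. Precision-weighted mean: (1/3.8·4.5 + 7/8.6·-7.67) / (1/3.8 + 7/8.6) = -4.697.
A Normal posterior is symmetric, so mode = mean.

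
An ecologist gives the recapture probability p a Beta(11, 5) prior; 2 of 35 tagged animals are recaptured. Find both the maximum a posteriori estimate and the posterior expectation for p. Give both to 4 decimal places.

Posterior: Beta(11+2, 5+33) = Beta(13, 38).
Mode = (13−1)/(13+38−2) = 12/49 = 0.2449.
Mean = 13/(13+38) = 13/51 = 0.2549.
The mean is pulled above the mode by the posterior's right skew.

MAP = 0.2449; posterior mean = 0.2549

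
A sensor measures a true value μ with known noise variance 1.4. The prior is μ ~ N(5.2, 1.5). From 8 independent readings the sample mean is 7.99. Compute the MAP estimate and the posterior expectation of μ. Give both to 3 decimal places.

MAP = 7.699; posterior mean = 7.699

Posterior for μ is Normal. Precision-weighted mean: (1/1.5·5.2 + 8/1.4·7.99) / (1/1.5 + 8/1.4) = 7.699.
A Normal posterior is symmetric, so mode = mean.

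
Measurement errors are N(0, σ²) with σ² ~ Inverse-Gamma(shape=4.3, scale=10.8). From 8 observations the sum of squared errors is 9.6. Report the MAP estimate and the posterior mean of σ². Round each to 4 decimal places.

MAP = 1.6774, posterior mean = 2.1370

Posterior: Inverse-Gamma(shape = 4.3+8/2 = 8.3, scale = 10.8+9.6/2 = 15.6).
Mode = β/(α+1) = 15.6/9.3 = 1.6774.
Mean = β/(α−1) = 15.6/7.3 = 2.1370.
The mean is pulled above the mode by the posterior's right skew.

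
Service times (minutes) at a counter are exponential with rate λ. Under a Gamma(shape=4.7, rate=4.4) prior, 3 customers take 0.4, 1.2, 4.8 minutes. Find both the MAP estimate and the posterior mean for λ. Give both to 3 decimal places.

MAP estimate = 0.620, posterior mean = 0.713

Σ times = 6.4. Posterior: Gamma(shape = 4.7+3 = 7.7, rate = 4.4+6.4 = 10.8).
Mode = (α−1)/β = 6.7/10.8 = 0.620.
Mean = α/β = 7.7/10.8 = 0.713.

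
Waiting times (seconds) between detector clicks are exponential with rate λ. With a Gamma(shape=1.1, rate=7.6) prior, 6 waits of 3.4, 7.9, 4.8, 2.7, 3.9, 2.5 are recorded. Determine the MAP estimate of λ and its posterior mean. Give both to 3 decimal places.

λ_MAP = 0.186, E[λ|data] = 0.216

Σ times = 25.2. Posterior: Gamma(shape = 1.1+6 = 7.1, rate = 7.6+25.2 = 32.8).
Mode = (α−1)/β = 6.1/32.8 = 0.186.
Mean = α/β = 7.1/32.8 = 0.216.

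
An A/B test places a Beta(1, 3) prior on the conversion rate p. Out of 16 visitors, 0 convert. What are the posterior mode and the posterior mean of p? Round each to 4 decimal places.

MAP = 0.0000, posterior mean = 0.0500

Posterior: Beta(1+0, 3+16) = Beta(1, 19).
Since α = 1 ≤ 1 and β > 1, the Beta density is monotone decreasing on [0,1]; the mode is at 0.
Mean = 1/(1+19) = 0.0500.
The posterior is right-skewed, so the mean exceeds the mode.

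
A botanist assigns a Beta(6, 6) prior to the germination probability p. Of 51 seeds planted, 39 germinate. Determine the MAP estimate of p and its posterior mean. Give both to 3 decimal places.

Posterior: Beta(6+39, 6+12) = Beta(45, 18).
Mode = (45−1)/(45+18−2) = 44/61 = 0.721.
Mean = 45/(45+18) = 45/63 = 0.714.
The posterior is left-skewed, so the mode exceeds the mean.

p_MAP = 0.721, E[p|data] = 0.714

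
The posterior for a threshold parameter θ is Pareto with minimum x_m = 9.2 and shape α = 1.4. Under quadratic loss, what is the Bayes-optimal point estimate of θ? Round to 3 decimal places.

32.200

The Pareto density is strictly decreasing on [x_m, ∞), so the mode is x_m = 9.200.
Mean = α·x_m/(α−1) = 1.4·9.2/0.4 = 32.200.
Quadratic loss ⇒ the optimal estimator is the posterior mean.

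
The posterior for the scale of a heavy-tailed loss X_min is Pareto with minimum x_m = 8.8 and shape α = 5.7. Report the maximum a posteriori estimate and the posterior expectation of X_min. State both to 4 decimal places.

The Pareto density is strictly decreasing on [x_m, ∞), so the mode is x_m = 8.8000.
Mean = α·x_m/(α−1) = 5.7·8.8/4.7 = 10.6723.
Right-skewed posterior ⇒ mode < mean.

X_min_MAP = 8.8000, E[X_min|data] = 10.6723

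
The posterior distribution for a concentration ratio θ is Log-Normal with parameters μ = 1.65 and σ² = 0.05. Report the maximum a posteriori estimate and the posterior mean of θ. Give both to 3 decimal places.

Mode = exp(μ − σ²) = exp(1.60) = 4.953.
Mean = exp(μ + σ²/2) = exp(1.675) = 5.339.
The mean is pulled above the mode by the posterior's right skew.

MAP: 4.953. Posterior mean: 5.339.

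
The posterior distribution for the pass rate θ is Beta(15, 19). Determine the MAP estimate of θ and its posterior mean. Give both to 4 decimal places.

Mode = (15−1)/(15+19−2) = 14/32 = 0.4375.
Mean = 15/(15+19) = 15/34 = 0.4412.

MAP estimate = 0.4375, posterior mean = 0.4412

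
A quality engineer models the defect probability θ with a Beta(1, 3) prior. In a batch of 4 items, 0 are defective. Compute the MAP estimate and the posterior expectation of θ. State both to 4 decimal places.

Posterior: Beta(1+0, 3+4) = Beta(1, 7).
Since α = 1 ≤ 1 and β > 1, the Beta density is monotone decreasing on [0,1]; the mode is at 0.
Mean = 1/(1+7) = 0.1250.
The mean is pulled above the mode by the posterior's right skew.

MAP = 0.0000; posterior mean = 0.1250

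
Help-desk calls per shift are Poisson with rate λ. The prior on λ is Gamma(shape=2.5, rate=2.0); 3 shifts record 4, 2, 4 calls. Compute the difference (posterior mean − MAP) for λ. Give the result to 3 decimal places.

0.200

Σ counts = 10. Posterior: Gamma(shape = 2.5+10 = 12.5, rate = 2.0+3 = 5.0).
Mode = (α−1)/β = 11.5/5.0 = 2.300.
Mean = α/β = 12.5/5.0 = 2.500.
Difference = 2.500 − 2.300 = 0.200.
The mean is pulled above the mode by the posterior's right skew.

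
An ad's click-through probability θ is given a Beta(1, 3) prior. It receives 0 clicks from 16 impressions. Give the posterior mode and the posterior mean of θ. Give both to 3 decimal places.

θ_MAP = 0.000, E[θ|data] = 0.050

Posterior: Beta(1+0, 3+16) = Beta(1, 19).
Since α = 1 ≤ 1 and β > 1, the Beta density is monotone decreasing on [0,1]; the mode is at 0.
Mean = 1/(1+19) = 0.050.
Right-skewed posterior ⇒ mode < mean.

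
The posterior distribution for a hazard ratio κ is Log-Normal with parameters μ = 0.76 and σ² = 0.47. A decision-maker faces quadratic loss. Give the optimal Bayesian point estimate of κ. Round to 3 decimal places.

2.705

Mode = exp(μ − σ²) = exp(0.29) = 1.336.
Mean = exp(μ + σ²/2) = exp(0.995) = 2.705.
Quadratic loss ⇒ the optimal estimator is the posterior mean.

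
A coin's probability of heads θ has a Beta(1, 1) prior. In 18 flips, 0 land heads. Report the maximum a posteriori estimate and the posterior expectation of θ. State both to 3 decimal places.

MAP = 0.000, posterior mean = 0.050

Posterior: Beta(1+0, 1+18) = Beta(1, 19).
Since α = 1 ≤ 1 and β > 1, the Beta density is monotone decreasing on [0,1]; the mode is at 0.
Mean = 1/(1+19) = 0.050.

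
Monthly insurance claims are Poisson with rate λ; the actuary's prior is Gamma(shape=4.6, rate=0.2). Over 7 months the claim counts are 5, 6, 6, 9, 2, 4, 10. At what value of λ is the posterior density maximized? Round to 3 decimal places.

6.333

Σ counts = 42. Posterior: Gamma(shape = 4.6+42 = 46.6, rate = 0.2+7 = 7.2).
Mode = (α−1)/β = 45.6/7.2 = 6.333.
Mean = α/β = 46.6/7.2 = 6.472.
This is the posterior mode — the MAP estimate.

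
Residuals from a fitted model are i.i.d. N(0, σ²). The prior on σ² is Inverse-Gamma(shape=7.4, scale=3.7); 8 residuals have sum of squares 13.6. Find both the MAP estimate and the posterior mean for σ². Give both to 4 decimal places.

Posterior: Inverse-Gamma(shape = 7.4+8/2 = 11.4, scale = 3.7+13.6/2 = 10.5).
Mode = β/(α+1) = 10.5/12.4 = 0.8468.
Mean = β/(α−1) = 10.5/10.4 = 1.0096.

σ²_MAP = 0.8468, E[σ²|data] = 1.0096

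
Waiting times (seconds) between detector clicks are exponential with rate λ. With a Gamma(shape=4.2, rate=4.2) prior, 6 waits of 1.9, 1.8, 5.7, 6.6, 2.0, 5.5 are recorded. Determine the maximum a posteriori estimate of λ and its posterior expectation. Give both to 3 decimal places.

MAP = 0.332, posterior mean = 0.368

Σ times = 23.5. Posterior: Gamma(shape = 4.2+6 = 10.2, rate = 4.2+23.5 = 27.7).
Mode = (α−1)/β = 9.2/27.7 = 0.332.
Mean = α/β = 10.2/27.7 = 0.368.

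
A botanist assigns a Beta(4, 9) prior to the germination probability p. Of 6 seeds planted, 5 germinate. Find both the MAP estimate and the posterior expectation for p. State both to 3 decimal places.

Posterior: Beta(4+5, 9+1) = Beta(9, 10).
Mode = (9−1)/(9+10−2) = 8/17 = 0.471.
Mean = 9/(9+10) = 9/19 = 0.474.

MAP estimate = 0.471, posterior expectation = 0.474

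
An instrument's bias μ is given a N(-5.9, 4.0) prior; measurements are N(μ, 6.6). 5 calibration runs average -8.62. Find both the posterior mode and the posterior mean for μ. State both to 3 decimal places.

Posterior for μ is Normal. Precision-weighted mean: (1/4.0·-5.9 + 5/6.6·-8.62) / (1/4.0 + 5/6.6) = -7.945.
A Normal posterior is symmetric, so mode = mean.

posterior mode = -7.945, posterior mean = -7.945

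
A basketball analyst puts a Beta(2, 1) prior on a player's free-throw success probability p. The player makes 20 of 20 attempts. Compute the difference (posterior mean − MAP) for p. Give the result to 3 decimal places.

-0.043

Posterior: Beta(2+20, 1+0) = Beta(22, 1).
Since β = 1 ≤ 1 and α > 1, the Beta density is monotone increasing on [0,1]; the mode is at 1.
Mean = 22/(22+1) = 0.957.
Difference = 0.957 − 1.000 = -0.043.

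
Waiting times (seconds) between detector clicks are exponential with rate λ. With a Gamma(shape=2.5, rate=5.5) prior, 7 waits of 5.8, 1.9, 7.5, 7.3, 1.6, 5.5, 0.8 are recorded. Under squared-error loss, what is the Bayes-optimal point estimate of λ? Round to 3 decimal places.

0.265

Σ times = 30.4. Posterior: Gamma(shape = 2.5+7 = 9.5, rate = 5.5+30.4 = 35.9).
Mode = (α−1)/β = 8.5/35.9 = 0.237.
Mean = α/β = 9.5/35.9 = 0.265.
Squared-error loss ⇒ the optimal estimator is the posterior mean.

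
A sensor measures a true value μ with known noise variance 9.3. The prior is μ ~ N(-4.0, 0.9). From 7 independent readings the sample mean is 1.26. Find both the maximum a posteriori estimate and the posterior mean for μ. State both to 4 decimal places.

Posterior for μ is Normal. Precision-weighted mean: (1/0.9·-4.0 + 7/9.3·1.26) / (1/0.9 + 7/9.3) = -1.8758.
A Normal posterior is symmetric, so mode = mean.

maximum a posteriori estimate = -1.8758, posterior mean = -1.8758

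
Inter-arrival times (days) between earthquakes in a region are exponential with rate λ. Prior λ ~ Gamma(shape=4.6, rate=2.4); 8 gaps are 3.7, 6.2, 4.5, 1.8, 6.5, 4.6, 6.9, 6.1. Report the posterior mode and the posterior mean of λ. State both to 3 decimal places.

Σ times = 40.3. Posterior: Gamma(shape = 4.6+8 = 12.6, rate = 2.4+40.3 = 42.7).
Mode = (α−1)/β = 11.6/42.7 = 0.272.
Mean = α/β = 12.6/42.7 = 0.295.

posterior mode = 0.272, posterior mean = 0.295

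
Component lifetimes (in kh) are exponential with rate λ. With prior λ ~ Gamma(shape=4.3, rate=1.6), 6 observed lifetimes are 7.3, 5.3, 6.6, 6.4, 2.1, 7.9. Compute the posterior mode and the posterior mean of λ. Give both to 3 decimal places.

MAP = 0.250; posterior mean = 0.277

Σ times = 35.6. Posterior: Gamma(shape = 4.3+6 = 10.3, rate = 1.6+35.6 = 37.2).
Mode = (α−1)/β = 9.3/37.2 = 0.250.
Mean = α/β = 10.3/37.2 = 0.277.
Right-skewed posterior ⇒ mode < mean.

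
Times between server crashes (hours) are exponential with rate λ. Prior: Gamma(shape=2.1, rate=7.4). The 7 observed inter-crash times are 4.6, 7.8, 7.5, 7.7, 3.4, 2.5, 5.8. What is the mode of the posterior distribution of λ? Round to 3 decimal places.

Σ times = 39.3. Posterior: Gamma(shape = 2.1+7 = 9.1, rate = 7.4+39.3 = 46.7).
Mode = (α−1)/β = 8.1/46.7 = 0.173.
Mean = α/β = 9.1/46.7 = 0.195.
This is the posterior mode — the MAP estimate.

0.173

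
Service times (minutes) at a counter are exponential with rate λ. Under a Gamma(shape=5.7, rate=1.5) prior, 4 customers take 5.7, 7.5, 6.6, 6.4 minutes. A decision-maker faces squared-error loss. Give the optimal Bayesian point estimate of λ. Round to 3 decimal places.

0.350

Σ times = 26.2. Posterior: Gamma(shape = 5.7+4 = 9.7, rate = 1.5+26.2 = 27.7).
Mode = (α−1)/β = 8.7/27.7 = 0.314.
Mean = α/β = 9.7/27.7 = 0.350.
Squared-error loss ⇒ the optimal estimator is the posterior mean.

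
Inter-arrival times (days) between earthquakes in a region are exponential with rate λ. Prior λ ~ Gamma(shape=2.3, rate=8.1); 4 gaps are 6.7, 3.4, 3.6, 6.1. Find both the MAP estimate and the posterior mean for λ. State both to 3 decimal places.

Σ times = 19.8. Posterior: Gamma(shape = 2.3+4 = 6.3, rate = 8.1+19.8 = 27.9).
Mode = (α−1)/β = 5.3/27.9 = 0.190.
Mean = α/β = 6.3/27.9 = 0.226.
Right-skewed posterior ⇒ mode < mean.

MAP: 0.190. Posterior mean: 0.226.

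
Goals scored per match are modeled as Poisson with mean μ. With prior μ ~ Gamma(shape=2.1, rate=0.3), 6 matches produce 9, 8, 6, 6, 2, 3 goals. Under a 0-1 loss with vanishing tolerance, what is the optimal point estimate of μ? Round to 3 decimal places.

5.571

Σ counts = 34. Posterior: Gamma(shape = 2.1+34 = 36.1, rate = 0.3+6 = 6.3).
Mode = (α−1)/β = 35.1/6.3 = 5.571.
Mean = α/β = 36.1/6.3 = 5.730.
This is the posterior mode — the MAP estimate.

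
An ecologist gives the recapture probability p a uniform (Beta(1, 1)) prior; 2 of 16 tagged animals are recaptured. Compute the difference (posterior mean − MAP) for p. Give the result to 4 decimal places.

0.0417

Posterior: Beta(1+2, 1+14) = Beta(3, 15).
Mode = (3−1)/(3+15−2) = 2/16 = 0.1250.
With a flat prior the MAP equals the MLE, 2/16.
Mean = 3/(3+15) = 3/18 = 0.1667.
Difference = 0.1667 − 0.1250 = 0.0417.
The mean is pulled above the mode by the posterior's right skew.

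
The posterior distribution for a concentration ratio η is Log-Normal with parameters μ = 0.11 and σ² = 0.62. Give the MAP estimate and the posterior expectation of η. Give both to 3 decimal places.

η_MAP = 0.600, E[η|data] = 1.522

Mode = exp(μ − σ²) = exp(-0.51) = 0.600.
Mean = exp(μ + σ²/2) = exp(0.420) = 1.522.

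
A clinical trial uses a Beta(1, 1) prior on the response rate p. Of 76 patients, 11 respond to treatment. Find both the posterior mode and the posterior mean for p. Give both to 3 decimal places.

Posterior: Beta(1+11, 1+65) = Beta(12, 66).
Mode = (12−1)/(12+66−2) = 11/76 = 0.145.
Mean = 12/(12+66) = 12/78 = 0.154.

MAP: 0.145. Posterior mean: 0.154.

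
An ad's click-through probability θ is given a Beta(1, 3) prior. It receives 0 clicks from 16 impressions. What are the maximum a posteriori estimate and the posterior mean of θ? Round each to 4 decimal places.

Posterior: Beta(1+0, 3+16) = Beta(1, 19).
Since α = 1 ≤ 1 and β > 1, the Beta density is monotone decreasing on [0,1]; the mode is at 0.
Mean = 1/(1+19) = 0.0500.
Mean > mode: the posterior has a right tail.

maximum a posteriori estimate = 0.0000, posterior mean = 0.0500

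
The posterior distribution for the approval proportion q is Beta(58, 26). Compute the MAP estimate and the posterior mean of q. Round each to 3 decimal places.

Mode = (58−1)/(58+26−2) = 57/82 = 0.695.
Mean = 58/(58+26) = 58/84 = 0.690.
The posterior is left-skewed, so the mode exceeds the mean.

q_MAP = 0.695, E[q|data] = 0.690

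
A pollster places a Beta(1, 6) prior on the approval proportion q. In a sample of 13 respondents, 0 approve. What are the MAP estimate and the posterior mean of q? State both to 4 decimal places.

MAP: 0.0000. Posterior mean: 0.0500.

Posterior: Beta(1+0, 6+13) = Beta(1, 19).
Since α = 1 ≤ 1 and β > 1, the Beta density is monotone decreasing on [0,1]; the mode is at 0.
Mean = 1/(1+19) = 0.0500.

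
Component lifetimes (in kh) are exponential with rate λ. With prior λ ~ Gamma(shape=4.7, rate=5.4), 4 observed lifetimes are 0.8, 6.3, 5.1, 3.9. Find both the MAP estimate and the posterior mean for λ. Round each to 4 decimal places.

MAP = 0.3581; posterior mean = 0.4047

Σ times = 16.1. Posterior: Gamma(shape = 4.7+4 = 8.7, rate = 5.4+16.1 = 21.5).
Mode = (α−1)/β = 7.7/21.5 = 0.3581.
Mean = α/β = 8.7/21.5 = 0.4047.
The mean is pulled above the mode by the posterior's right skew.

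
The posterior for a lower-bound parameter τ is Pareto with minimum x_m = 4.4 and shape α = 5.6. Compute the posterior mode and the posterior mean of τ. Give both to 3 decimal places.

posterior mode = 4.400, posterior mean = 5.357

The Pareto density is strictly decreasing on [x_m, ∞), so the mode is x_m = 4.400.
Mean = α·x_m/(α−1) = 5.6·4.4/4.6 = 5.357.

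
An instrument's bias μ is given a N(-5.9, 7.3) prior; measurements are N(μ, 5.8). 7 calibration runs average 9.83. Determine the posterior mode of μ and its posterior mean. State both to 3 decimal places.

μ_MAP = 8.227, E[μ|data] = 8.227

Posterior for μ is Normal. Precision-weighted mean: (1/7.3·-5.9 + 7/5.8·9.83) / (1/7.3 + 7/5.8) = 8.227.
A Normal posterior is symmetric, so mode = mean.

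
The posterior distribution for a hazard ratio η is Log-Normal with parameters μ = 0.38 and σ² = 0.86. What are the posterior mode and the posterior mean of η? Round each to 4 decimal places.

η_MAP = 0.6188, E[η|data] = 2.2479

Mode = exp(μ − σ²) = exp(-0.48) = 0.6188.
Mean = exp(μ + σ²/2) = exp(0.810) = 2.2479.
Mean > mode: the posterior has a right tail.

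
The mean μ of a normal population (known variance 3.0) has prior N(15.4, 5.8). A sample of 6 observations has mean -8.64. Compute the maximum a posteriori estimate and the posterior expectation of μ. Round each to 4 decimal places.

maximum a posteriori estimate = -6.7321, posterior expectation = -6.7321

Posterior for μ is Normal. Precision-weighted mean: (1/5.8·15.4 + 6/3.0·-8.64) / (1/5.8 + 6/3.0) = -6.7321.
A Normal posterior is symmetric, so mode = mean.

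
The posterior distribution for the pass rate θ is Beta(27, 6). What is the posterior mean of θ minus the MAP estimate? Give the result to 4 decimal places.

Mode = (27−1)/(27+6−2) = 26/31 = 0.8387.
Mean = 27/(27+6) = 27/33 = 0.8182.
Difference = 0.8182 − 0.8387 = -0.0205.

-0.0205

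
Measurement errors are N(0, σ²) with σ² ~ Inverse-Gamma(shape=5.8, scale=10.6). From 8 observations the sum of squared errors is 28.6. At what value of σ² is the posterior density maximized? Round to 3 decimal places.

2.306

Posterior: Inverse-Gamma(shape = 5.8+8/2 = 9.8, scale = 10.6+28.6/2 = 24.9).
Mode = β/(α+1) = 24.9/10.8 = 2.306.
Mean = β/(α−1) = 24.9/8.8 = 2.830.
This is the posterior mode — the MAP estimate.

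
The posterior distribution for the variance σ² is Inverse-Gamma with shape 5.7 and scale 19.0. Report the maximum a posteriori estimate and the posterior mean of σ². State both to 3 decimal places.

Mode = β/(α+1) = 19.0/6.7 = 2.836.
Mean = β/(α−1) = 19.0/4.7 = 4.043.

MAP: 2.836. Posterior mean: 4.043.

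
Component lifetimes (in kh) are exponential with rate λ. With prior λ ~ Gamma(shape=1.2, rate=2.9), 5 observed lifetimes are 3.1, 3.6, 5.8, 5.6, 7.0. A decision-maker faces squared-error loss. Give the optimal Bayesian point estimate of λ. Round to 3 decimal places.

0.221

Σ times = 25.1. Posterior: Gamma(shape = 1.2+5 = 6.2, rate = 2.9+25.1 = 28.0).
Mode = (α−1)/β = 5.2/28.0 = 0.186.
Mean = α/β = 6.2/28.0 = 0.221.
Squared-error loss ⇒ the optimal estimator is the posterior mean.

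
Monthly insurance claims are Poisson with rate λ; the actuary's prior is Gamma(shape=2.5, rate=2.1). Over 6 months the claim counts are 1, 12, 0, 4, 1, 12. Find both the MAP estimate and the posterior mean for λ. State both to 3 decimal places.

MAP = 3.889; posterior mean = 4.012

Σ counts = 30. Posterior: Gamma(shape = 2.5+30 = 32.5, rate = 2.1+6 = 8.1).
Mode = (α−1)/β = 31.5/8.1 = 3.889.
Mean = α/β = 32.5/8.1 = 4.012.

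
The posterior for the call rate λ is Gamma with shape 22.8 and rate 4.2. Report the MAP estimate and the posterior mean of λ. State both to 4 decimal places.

MAP: 5.1905. Posterior mean: 5.4286.

Mode = (α−1)/β = 21.8/4.2 = 5.1905.
Mean = α/β = 22.8/4.2 = 5.4286.
The posterior is right-skewed, so the mean exceeds the mode.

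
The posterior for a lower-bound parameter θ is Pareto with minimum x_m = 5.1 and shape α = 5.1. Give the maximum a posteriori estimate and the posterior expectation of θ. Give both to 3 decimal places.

The Pareto density is strictly decreasing on [x_m, ∞), so the mode is x_m = 5.100.
Mean = α·x_m/(α−1) = 5.1·5.1/4.1 = 6.344.
Mean > mode: the posterior has a right tail.

maximum a posteriori estimate = 5.100, posterior expectation = 6.344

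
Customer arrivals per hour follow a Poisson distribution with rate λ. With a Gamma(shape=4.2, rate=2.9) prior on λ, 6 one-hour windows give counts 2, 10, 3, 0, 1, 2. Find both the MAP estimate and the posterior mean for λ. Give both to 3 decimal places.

Σ counts = 18. Posterior: Gamma(shape = 4.2+18 = 22.2, rate = 2.9+6 = 8.9).
Mode = (α−1)/β = 21.2/8.9 = 2.382.
Mean = α/β = 22.2/8.9 = 2.494.

MAP = 2.382, posterior mean = 2.494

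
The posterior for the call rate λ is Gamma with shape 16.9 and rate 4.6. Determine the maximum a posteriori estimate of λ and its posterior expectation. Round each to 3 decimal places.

MAP = 3.457; posterior mean = 3.674

Mode = (α−1)/β = 15.9/4.6 = 3.457.
Mean = α/β = 16.9/4.6 = 3.674.
The posterior is right-skewed, so the mean exceeds the mode.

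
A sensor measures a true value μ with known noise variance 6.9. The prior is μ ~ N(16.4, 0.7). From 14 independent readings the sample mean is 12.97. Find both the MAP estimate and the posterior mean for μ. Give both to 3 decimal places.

MAP = 14.387, posterior mean = 14.387

Posterior for μ is Normal. Precision-weighted mean: (1/0.7·16.4 + 14/6.9·12.97) / (1/0.7 + 14/6.9) = 14.387.
A Normal posterior is symmetric, so mode = mean.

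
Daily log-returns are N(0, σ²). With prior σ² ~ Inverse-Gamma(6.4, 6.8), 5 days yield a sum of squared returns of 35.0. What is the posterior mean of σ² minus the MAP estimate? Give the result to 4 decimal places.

Posterior: Inverse-Gamma(shape = 6.4+5/2 = 8.9, scale = 6.8+35.0/2 = 24.3).
Mode = β/(α+1) = 24.3/9.9 = 2.4545.
Mean = β/(α−1) = 24.3/7.9 = 3.0759.
Difference = 3.0759 − 2.4545 = 0.6214.
The mean is pulled above the mode by the posterior's right skew.

0.6214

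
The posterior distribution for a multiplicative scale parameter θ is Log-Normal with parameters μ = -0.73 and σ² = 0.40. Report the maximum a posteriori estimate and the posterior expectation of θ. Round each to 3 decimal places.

MAP: 0.323. Posterior mean: 0.589.

Mode = exp(μ − σ²) = exp(-1.13) = 0.323.
Mean = exp(μ + σ²/2) = exp(-0.530) = 0.589.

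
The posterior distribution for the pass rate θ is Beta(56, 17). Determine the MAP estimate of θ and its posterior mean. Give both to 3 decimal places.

MAP = 0.775; posterior mean = 0.767

Mode = (56−1)/(56+17−2) = 55/71 = 0.775.
Mean = 56/(56+17) = 56/73 = 0.767.
Mode > mean: the posterior has a left tail.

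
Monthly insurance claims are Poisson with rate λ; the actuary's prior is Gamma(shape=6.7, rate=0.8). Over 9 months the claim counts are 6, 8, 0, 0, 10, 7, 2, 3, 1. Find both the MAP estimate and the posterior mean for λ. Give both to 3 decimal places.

MAP = 4.357, posterior mean = 4.459

Σ counts = 37. Posterior: Gamma(shape = 6.7+37 = 43.7, rate = 0.8+9 = 9.8).
Mode = (α−1)/β = 42.7/9.8 = 4.357.
Mean = α/β = 43.7/9.8 = 4.459.
Right-skewed posterior ⇒ mode < mean.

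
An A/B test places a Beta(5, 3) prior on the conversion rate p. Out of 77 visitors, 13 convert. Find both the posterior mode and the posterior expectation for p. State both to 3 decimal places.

MAP: 0.205. Posterior mean: 0.212.

Posterior: Beta(5+13, 3+64) = Beta(18, 67).
Mode = (18−1)/(18+67−2) = 17/83 = 0.205.
Mean = 18/(18+67) = 18/85 = 0.212.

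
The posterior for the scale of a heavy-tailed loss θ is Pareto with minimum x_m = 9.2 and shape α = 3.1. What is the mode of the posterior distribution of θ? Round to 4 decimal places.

The Pareto density is strictly decreasing on [x_m, ∞), so the mode is x_m = 9.2000.
Mean = α·x_m/(α−1) = 3.1·9.2/2.1 = 13.5810.
This is the posterior mode — the MAP estimate.

9.2000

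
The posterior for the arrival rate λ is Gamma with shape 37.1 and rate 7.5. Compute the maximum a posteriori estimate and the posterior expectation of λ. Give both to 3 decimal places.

MAP = 4.813; posterior mean = 4.947

Mode = (α−1)/β = 36.1/7.5 = 4.813.
Mean = α/β = 37.1/7.5 = 4.947.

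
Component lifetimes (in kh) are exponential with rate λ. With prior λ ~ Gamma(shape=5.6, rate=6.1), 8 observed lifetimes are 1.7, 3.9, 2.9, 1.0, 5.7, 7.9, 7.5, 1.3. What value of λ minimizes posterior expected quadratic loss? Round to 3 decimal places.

0.358

Σ times = 31.9. Posterior: Gamma(shape = 5.6+8 = 13.6, rate = 6.1+31.9 = 38.0).
Mode = (α−1)/β = 12.6/38.0 = 0.332.
Mean = α/β = 13.6/38.0 = 0.358.
Quadratic loss ⇒ the optimal estimator is the posterior mean.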